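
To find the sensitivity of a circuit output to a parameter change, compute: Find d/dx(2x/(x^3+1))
Quotient rule: (f/g)' = (f'g - fg')/g²
f = 2x, f' = 2
g = x^3 + 1, g' = 3x^2

Answer: (2·(x^3 + 1) - 6x^3)/(x^3 + 1)²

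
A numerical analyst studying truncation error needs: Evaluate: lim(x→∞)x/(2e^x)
Apply L'Hôpital 1 times (∞/∞ each time):
Eventually get 1!/(2e^x) → 0

Answer: 0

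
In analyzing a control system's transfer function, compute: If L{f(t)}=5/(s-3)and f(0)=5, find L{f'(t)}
L{f'(t)}=s·F(s) - f(0)=5s/(s-3) - 5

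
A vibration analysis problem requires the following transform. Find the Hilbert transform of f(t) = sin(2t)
The Hilbert transform shifts each frequency component by -pi/2.
H{sin(wt)}=-cos(wt)
With w=2: H{sin(2t)}=-cos(2t)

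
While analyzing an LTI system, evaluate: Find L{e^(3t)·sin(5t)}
First shifting: L{e^(at)f(t)}=F(s-a)
L{sin(5t)}=5/(s²+25)
Shift: 5/((s-3)²+25)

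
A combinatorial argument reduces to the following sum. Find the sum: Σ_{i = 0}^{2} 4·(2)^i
Geometric series: S=a(1 - r^n)/(1 - r)
a=4, r=2, n=3
S=4(1 - 8)/-1=28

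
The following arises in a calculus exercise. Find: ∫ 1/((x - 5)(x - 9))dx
Partial fractions: 1/((x-5)(x-9))=A/(x-5) + B/(x-9)
A=-1/4, B=1/4
∫ [-1/4· 1/(x-5) + 1/4· 1/(x-9)] dx
=(1/4)[ln|x-9| - ln|x-5|] + C

Answer: (1/4)·ln|(x-9)/(x-5)| + C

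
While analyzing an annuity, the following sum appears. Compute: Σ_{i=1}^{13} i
Using formula: Σ i^1 = n(n+1)/2 = 13·14/2 = 91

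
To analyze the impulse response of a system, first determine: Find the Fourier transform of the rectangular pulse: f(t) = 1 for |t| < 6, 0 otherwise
F(omega) = integral from -6 to 6 of e^(-j * omega * t) dt
= 2 * sin(6 * omega)/omega = 12 * sinc(6 * omega/pi)

Answer: 2 * sin(6 * omega)/omega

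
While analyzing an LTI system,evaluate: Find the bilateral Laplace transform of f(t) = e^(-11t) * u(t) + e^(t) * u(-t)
For e^(-11t)*u(t): L=1/(s + 11), Re(s) > -11
For e^(t)*u(-t): L=-1/(s-1), Re(s) < 1
Combined: F(s)=1/(s + 11) - 1/(s-1), -11 < Re(s) < 1

Answer: 1/(s + 11) - 1/(s-1), ROC: -11 < Re(s) < 1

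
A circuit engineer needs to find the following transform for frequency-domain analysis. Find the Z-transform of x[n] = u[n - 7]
Using the time-shift property: Z{u[n-7]} = z^(-7) * z/(z-1)
= z^(-6)/(z-1)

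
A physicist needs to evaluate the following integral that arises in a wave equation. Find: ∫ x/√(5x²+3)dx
Let u = 5x²+3, du = 10x dx
∫ (1/10)·u^(-1/2) du = √u/5+C

Answer: √(5x²+3)/5+C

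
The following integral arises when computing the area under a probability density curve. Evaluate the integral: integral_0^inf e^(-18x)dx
integral_0^inf e^(-18x) dx=[-1/18 * e^(-18x)]_0^inf
=0 - (-1/18)=1/18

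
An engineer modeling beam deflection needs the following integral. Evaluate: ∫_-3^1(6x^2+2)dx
Step 1: Find antiderivative F(x) = 2x^3+2x
Step 2: F(1) - F(-3) = 4 - (-60) = 64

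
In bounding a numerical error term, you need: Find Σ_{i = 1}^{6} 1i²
=1·n(n + 1)(2n + 1)/6=1·6·7·13/6=91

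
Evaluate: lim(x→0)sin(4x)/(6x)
L'Hôpital (0/0): lim 4cos(4x)/6=4/6

Answer: 2/3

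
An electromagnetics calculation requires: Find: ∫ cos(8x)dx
Using substitution u=8x: ∫ cos(u) du/8=sin(u)/8 + C

Answer: (1/8)sin(8x) + C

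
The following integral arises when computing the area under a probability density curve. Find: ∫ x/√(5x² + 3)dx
Let u=5x²+3, du=10x dx
∫ (1/10)·u^(-1/2) du=√u/5+C

Answer: √(5x²+3)/5+C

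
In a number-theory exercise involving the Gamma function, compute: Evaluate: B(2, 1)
B(x,y) = Γ(x)Γ(y)/Γ(x + y) = (x-1)!(y-1)!/(x + y-1)!
B(2,1) = 1!·0!/2! = 1/2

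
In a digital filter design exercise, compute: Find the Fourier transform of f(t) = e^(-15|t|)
Using the standard pair: F{e^(-a|t|)}=2a/(a^2+omega^2)
With a=15: F(omega)=30/(225+omega^2)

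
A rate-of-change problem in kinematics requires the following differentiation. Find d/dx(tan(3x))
Chain rule: d/dx[tan(u)]=sec²(u)·u' where u=3x
u'=3

Answer: 3·sec²(3x)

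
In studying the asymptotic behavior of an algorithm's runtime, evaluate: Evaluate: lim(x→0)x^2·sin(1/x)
Squeeze theorem: -|x^2| ≤ x^2·sin(1/x) ≤ |x^2|
Since x^2 → 0 as x → 0, by squeeze theorem the limit is 0

Answer: 0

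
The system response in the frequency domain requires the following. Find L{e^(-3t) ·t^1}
First shifting: L{e^(at)f(t)}=F(s-a)
L{t^1}=1/s^2
Shift s → s + 3: 1/(s + 3)^2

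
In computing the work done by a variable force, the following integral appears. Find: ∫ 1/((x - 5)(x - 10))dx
Partial fractions: 1/((x-5)(x-10))=A/(x-5)+B/(x-10)
A=-1/5, B=1/5
∫ [-1/5· 1/(x-5)+1/5· 1/(x-10)] dx
=(1/5)[ln|x-10| - ln|x-5|]+C

Answer: (1/5)·ln|(x-10)/(x-5)|+C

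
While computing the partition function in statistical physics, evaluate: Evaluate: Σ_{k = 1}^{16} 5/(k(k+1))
Partial fractions: 5/(k(k+1)) = 5/k - 5/(k+1)
Telescoping sum: 5(1-1/17) = 5·16/17

Answer: 80/17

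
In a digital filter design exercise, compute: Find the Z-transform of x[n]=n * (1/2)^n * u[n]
Using the property Z{n*a^n*u[n]}=az/(z-a)^2
With a=1/2: X(z)=(1/2)z/(z - 1/2)^2, |z| > 1/2

Answer: (1/2)z/(z - 1/2)^2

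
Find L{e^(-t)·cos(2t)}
First shifting: L{e^(at)f(t)} = F(s-a)
L{cos(2t)} = s/(s² + 4)
Shift: (s + 1)/((s + 1)² + 4)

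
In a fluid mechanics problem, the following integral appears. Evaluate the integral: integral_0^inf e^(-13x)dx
integral_0^inf e^(-13x) dx = [-1/13 * e^(-13x)]_0^inf
= 0 - (-1/13) = 1/13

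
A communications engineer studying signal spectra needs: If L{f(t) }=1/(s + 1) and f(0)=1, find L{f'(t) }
L{f'(t)} = s·F(s) - f(0) = s/(s+1)-1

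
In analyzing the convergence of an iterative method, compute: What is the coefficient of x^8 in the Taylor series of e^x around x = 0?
Taylor series of e^x=Σ x^n/n!
Coefficient of x^8=1/8!=1/40320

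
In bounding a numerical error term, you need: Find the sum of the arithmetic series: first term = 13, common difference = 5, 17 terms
Last term: a_n=13 + (17 - 1)·5=93
Sum=n(a_1 + a_n)/2=17(13 + 93)/2=901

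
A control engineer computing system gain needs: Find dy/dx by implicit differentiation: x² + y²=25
Differentiate both sides: 2x+2y·(dy/dx) = 0
Solve: dy/dx = -2x/(2y) = -x/y

Answer: dy/dx = -x/y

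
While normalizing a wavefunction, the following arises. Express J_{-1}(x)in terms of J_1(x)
For integer n: J_{-n}(x)=(-1)^n J_n(x)
With n=1: J_{-1}(x)=(-1)^1 J_1(x)=-J_1(x)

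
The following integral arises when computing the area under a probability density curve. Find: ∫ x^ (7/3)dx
Power rule: ∫ x^(7/3) dx=x^(10/3)/(10/3) + C

Answer: (3/10)·x^(10/3) + C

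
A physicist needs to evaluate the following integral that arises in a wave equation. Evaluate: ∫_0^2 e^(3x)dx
Antiderivative: (1/3)e^(3x)
Evaluate: (1/3)(e^6-1)

Answer: (e^6-1)/3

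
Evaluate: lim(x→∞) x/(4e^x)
Apply L'Hôpital 1 times (∞/∞ each time):
Eventually get 1!/(4e^x) → 0

Answer: 0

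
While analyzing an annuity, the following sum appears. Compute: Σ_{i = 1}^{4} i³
Using formula: Σ i^3 = [n(n + 1)/2]² = [4·5/2]² = 100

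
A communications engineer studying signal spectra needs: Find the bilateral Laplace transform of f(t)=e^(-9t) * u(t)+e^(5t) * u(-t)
For e^(-9t)*u(t): L = 1/(s+9), Re(s) > -9
For e^(5t)*u(-t): L = -1/(s-5), Re(s) < 5
Combined: F(s) = 1/(s+9)-1/(s-5), -9 < Re(s) < 5

Answer: 1/(s+9)-1/(s-5), ROC: -9 < Re(s) < 5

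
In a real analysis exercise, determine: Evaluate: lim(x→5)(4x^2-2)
Polynomial is continuous, so substitute x=5:
4·5^2-2=98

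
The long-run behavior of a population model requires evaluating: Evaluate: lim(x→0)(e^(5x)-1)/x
L'Hôpital (0/0): lim 5e^(5x)/1 = 5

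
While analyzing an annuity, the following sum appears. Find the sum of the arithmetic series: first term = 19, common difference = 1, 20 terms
Last term: a_n=19 + (20 - 1)·1=38
Sum=n(a_1 + a_n)/2=20(19 + 38)/2=570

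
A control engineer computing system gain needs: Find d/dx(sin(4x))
Chain rule: d/dx[sin(u)] = cos(u)·u' where u = 4x
u' = 4

Answer: 4·cos(4x)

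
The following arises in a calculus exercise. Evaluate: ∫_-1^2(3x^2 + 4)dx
Step 1: Find antiderivative F(x) = x^3 + 4x
Step 2: F(2) - F(-1) = 16 - (-5) = 21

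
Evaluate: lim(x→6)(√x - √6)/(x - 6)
Multiply by conjugate (√x + √6)/(√x + √6):
= (x - 6)/((x - 6)(√x + √6)) = 1/(√x + √6)
As x → 6: 1/(2√6)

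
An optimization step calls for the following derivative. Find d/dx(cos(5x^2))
Chain rule: d/dx[cos(u)] = -sin(u)·u' where u = 5x^2
u' = 10x

Answer: -10x·sin(5x^2)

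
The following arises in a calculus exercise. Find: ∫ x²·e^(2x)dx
Integration by parts twice:
First: u = x², dv = e^(2x) dx => x²e^(2x)/2 - (2/2)∫ xe^(2x) dx
Second (∫ xe^(2x) dx): xe^(2x)/2 - e^(2x)/4
Combining: e^(2x)(x²/2-2x/4+2/8)+C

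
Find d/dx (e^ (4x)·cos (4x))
Product rule: (fg)'=f'g+fg'
f=e^(4x), f'=4·e^(4x)
g=cos(4x), g'=-4·sin(4x)

Answer: 4·e^(4x)·cos(4x)-4·e^(4x)·sin(4x)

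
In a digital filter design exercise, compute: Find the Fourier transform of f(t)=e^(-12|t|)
Using the standard pair: F{e^(-a|t|)}=2a/(a^2 + omega^2)
With a=12: F(omega)=24/(144 + omega^2)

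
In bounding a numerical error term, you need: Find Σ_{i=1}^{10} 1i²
=1·n(n+1)(2n+1)/6=1·10·11·21/6=385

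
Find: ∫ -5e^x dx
Since d/dx[e^x] = + e^x, we get -5e^x + C

Answer: -5e^x + C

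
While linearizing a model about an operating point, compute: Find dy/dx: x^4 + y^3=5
Differentiate: 4x^3+3y^2·(dy/dx) = 0
dy/dx = -4x^3/(3y^2)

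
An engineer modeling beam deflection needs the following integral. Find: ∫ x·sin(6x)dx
By parts: u = x, dv = sin(6x) dx
du = dx, v = -cos(6x)/6
= -x·cos(6x)/6 + sin(6x)/6² + C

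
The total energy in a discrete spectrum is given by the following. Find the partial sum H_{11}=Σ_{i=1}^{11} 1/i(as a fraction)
H_11 = 1 + 1/2 + 1/3 + ... + 1/11
= 83711/27720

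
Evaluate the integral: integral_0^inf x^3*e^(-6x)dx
This is a Gamma integral. Substitute u = 6x (du = 6 dx):
integral_0^inf x^3 * e^(-6x) dx = (1/6^4) integral_0^inf u^3 * e^(-u) du
= Gamma(4)/6^4 = 3!/6^4 = 6/1296

Answer: 1/216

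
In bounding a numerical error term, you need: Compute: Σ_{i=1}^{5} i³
Using formula: Σ i^3=[n(n+1)/2]²=[5·6/2]²=225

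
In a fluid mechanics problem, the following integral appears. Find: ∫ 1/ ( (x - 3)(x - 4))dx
Partial fractions: 1/((x-3)(x-4))=A/(x-3)+B/(x-4)
A=-1, B=1
∫ [-1· 1/(x-3)+1· 1/(x-4)] dx
=(1)[ln|x-4| - ln|x-3|]+C

Answer: ln|(x-4)/(x-3)|+C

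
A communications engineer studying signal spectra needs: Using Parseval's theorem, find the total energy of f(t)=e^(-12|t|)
Parseval's theorem: E=integral |f(t)|^2 dt=(1/2pi) integral |F(omega)|^2 domega
E=integral_{-inf}^{inf} e^(-24|t|) dt=2*integral_0^inf e^(-24t) dt=2/(2*12)=1/12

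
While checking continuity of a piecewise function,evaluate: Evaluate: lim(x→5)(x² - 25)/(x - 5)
Factor: (x² - 25)=(x-5)(x + 5)
Cancel (x-5): lim(x→5) (x + 5)=10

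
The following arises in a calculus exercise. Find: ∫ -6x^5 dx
Using power rule: ∫ -6x^5 dx = -6/6 x^6+C = -x^6+C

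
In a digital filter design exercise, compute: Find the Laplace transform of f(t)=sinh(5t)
L{sinh(at)}=a/(s²-a²)
L{sinh(5t)}=5/(s²-25)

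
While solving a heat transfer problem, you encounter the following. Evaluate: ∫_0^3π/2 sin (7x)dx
Antiderivative: -cos(7x)/7
Evaluate at bounds: [-cos(7·3π/2)/7] - [-cos(7·0)/7]
= (-(0)+(1))/7 = 1/7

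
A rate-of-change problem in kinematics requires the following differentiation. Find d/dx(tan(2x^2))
Chain rule: d/dx[tan(u)]=sec²(u)·u' where u=2x^2
u'=4x

Answer: 4x·sec²(2x^2)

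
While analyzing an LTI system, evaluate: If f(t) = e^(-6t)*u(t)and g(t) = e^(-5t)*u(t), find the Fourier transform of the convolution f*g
By the convolution theorem: F{f * g}=F(omega) * G(omega)
F(omega)=1/(6+j * omega), G(omega)=1/(5+j * omega)
F{f * g}=1/((6+j * omega)(5+j * omega))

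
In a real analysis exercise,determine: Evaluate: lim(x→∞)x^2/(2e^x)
Apply L'Hôpital 2 times (∞/∞ each time):
Eventually get 2!/(2e^x) → 0

Answer: 0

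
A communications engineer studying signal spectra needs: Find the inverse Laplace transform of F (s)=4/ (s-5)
L^(-1){4/(s-a)} = c·e^(at)
Here a = 5, c = 4

Answer: 4e^(5t)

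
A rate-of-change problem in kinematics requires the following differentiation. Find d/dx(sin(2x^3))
Chain rule: d/dx[sin(u)] = cos(u)·u' where u = 2x^3
u' = 6x^2

Answer: 6x^2·cos(2x^3)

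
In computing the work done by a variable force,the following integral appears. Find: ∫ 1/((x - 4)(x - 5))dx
Partial fractions: 1/((x-4)(x-5))=A/(x-4)+B/(x-5)
A=-1, B=1
∫ [-1· 1/(x-4)+1· 1/(x-5)] dx
=(1)[ln|x-5| - ln|x-4|]+C

Answer: ln|(x-5)/(x-4)|+C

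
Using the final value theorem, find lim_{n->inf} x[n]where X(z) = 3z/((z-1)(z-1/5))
Final value theorem: lim x[n]=lim_{z->1} (z-1)*X(z)
(z-1)*X(z)=3z/(z-1/5)
As z->1: 3/(1 - 1/5)=3/(4/5)=15/4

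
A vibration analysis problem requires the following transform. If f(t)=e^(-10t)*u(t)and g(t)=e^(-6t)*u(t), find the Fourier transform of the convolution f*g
By the convolution theorem: F{f*g} = F(omega)*G(omega)
F(omega) = 1/(10 + j*omega), G(omega) = 1/(6 + j*omega)
F{f*g} = 1/((10 + j*omega)(6 + j*omega))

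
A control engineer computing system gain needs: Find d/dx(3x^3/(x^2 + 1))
Quotient rule: (f/g)' = (f'g - fg')/g²
f = 3x^3, f' = 9x^2
g = x^2+1, g' = 2x

Answer: (9x^2·(x^2+1)-6x^4)/(x^2+1)²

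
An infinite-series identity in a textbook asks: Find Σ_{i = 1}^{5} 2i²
=2·n(n + 1)(2n + 1)/6=2·5·6·11/6=110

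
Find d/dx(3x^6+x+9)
Power rule: d/dx(ax^n) = n·a·x^(n-1)
Term by term: 18·x^5 + 1

Answer: 18x^5 + 1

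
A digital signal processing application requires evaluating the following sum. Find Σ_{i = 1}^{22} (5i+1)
=5·Σ i+1·22=5·253+22=1287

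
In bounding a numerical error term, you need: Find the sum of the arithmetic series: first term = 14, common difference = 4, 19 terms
Last term: a_n=14+(19-1)·4=86
Sum=n(a_1+a_n)/2=19(14+86)/2=950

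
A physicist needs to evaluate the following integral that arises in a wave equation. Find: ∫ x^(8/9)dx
Power rule: ∫ x^(8/9) dx = x^(17/9)/(17/9) + C

Answer: (9/17)·x^(17/9) + C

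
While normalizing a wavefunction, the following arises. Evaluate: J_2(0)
J_n(0) = 0 for all n > 0 (Bessel function of first kind)
J_2(0) = 0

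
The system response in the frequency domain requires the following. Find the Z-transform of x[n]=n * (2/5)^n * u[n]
Using the property Z{n*a^n*u[n]} = az/(z-a)^2
With a = 2/5: X(z) = (2/5)z/(z - 2/5)^2, |z| > 2/5

Answer: (2/5)z/(z - 2/5)^2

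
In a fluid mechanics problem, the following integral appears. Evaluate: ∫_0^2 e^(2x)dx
Antiderivative: (1/2)e^(2x)
Evaluate: (1/2)(e^4 - 1)

Answer: (e^4 - 1)/2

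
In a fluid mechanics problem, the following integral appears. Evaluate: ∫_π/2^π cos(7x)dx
Antiderivative: sin(7x)/7
Evaluate at bounds: [sin(7·π)/7] - [sin(7·π/2)/7]
=((0) - (-1))/7=1/7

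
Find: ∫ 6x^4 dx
Using power rule: ∫ 6x^4 dx = 6/5 x^5+C = (6/5)x^5+C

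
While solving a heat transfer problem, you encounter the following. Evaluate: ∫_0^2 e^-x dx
Antiderivative: -e^-x
Evaluate: -(e^-2-1)

Answer: (e^-2-1)/(-1)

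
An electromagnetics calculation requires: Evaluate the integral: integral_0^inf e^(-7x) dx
integral_0^inf e^(-7x) dx = [-1/7*e^(-7x)]_0^inf
= 0 - (-1/7) = 1/7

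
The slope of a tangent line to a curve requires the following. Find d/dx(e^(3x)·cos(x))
Product rule: (fg)' = f'g+fg'
f = e^(3x), f' = 3·e^(3x)
g = cos(x), g' = -sin(x)

Answer: 3·e^(3x)·cos(x) - e^(3x)·sin(x)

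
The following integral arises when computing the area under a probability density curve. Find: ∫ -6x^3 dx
Using power rule: ∫ -6x^3 dx = -6/4 x^4 + C = (-3/2)x^4 + C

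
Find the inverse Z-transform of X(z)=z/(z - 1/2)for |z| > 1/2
Standard pair: z/(z-a) <-> a^n*u[n] for causal signals
With a = 1/2: x[n] = (1/2)^n*u[n]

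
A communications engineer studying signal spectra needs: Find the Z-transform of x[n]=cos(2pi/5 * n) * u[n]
Z{cos(w0*n)*u[n]}=z(z - cos(w0))/(z^2-2z*cos(w0)+1)
With w0=2pi/5: X(z)=z(z - cos(2pi/5))/(z^2-2z*cos(2pi/5)+1)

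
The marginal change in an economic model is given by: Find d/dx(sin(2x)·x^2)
Product rule: (fg)'=f'g+fg'
f=sin(2x), f'=2·cos(2x)
g=x^2, g'=2x

Answer: 2·cos(2x)·x^2+2·sin(2x)·x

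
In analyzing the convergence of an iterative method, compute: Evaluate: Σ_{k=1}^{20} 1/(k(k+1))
Partial fractions: 1/(k(k + 1)) = 1/k - 1/(k + 1)
Telescoping sum: 1(1 - 1/21) = 1·20/21

Answer: 20/21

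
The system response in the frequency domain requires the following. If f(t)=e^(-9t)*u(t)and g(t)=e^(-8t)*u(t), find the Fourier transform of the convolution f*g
By the convolution theorem: F{f*g} = F(omega)*G(omega)
F(omega) = 1/(9+j*omega), G(omega) = 1/(8+j*omega)
F{f*g} = 1/((9+j*omega)(8+j*omega))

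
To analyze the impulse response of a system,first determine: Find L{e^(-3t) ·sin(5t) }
First shifting: L{e^(at)f(t)} = F(s-a)
L{sin(5t)} = 5/(s²+25)
Shift: 5/((s+3)²+25)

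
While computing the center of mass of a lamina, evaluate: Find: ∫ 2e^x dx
Since d/dx[e^x] = +e^x, we get 2e^x+C

Answer: 2e^x+C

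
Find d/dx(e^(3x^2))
Chain rule: d/dx[e^u]=e^u · u' where u=3x^2
u'=6x

Answer: 6x·e^(3x^2)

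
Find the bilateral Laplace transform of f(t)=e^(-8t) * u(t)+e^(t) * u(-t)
For e^(-8t) * u(t): L = 1/(s+8), Re(s) > -8
For e^(t) * u(-t): L = -1/(s-1), Re(s) < 1
Combined: F(s) = 1/(s+8)-1/(s-1), -8 < Re(s) < 1

Answer: 1/(s+8)-1/(s-1), ROC: -8 < Re(s) < 1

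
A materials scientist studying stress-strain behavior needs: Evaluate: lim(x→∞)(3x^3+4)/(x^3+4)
Divide numerator and denominator by x^3:
lim (3+4/x^3)/(1+4/x^3) = 3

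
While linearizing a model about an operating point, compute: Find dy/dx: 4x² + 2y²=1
Differentiate: 8x + 4y·(dy/dx) = 0
dy/dx = -8x/(4y) = -2·(x/y)

Answer: dy/dx = -2·(x/y)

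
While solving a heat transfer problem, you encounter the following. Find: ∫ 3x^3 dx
Using power rule: ∫ 3x^3 dx = 3/4 x^4 + C = (3/4)x^4 + C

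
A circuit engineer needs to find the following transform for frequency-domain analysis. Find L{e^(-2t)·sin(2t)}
First shifting: L{e^(at)f(t)}=F(s-a)
L{sin(2t)}=2/(s² + 4)
Shift: 2/((s + 2)² + 4)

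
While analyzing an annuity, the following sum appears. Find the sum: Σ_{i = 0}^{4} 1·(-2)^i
Geometric series: S=a(1 - r^n)/(1 - r)
a=1, r=-2, n=5
S=1(1 + 32)/3=11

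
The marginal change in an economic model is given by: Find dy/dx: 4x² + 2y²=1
Differentiate: 8x+4y·(dy/dx) = 0
dy/dx = -8x/(4y) = -2·(x/y)

Answer: dy/dx = -2·(x/y)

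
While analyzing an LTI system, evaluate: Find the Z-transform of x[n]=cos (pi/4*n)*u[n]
Z{cos(w0 * n) * u[n]}=z(z - cos(w0))/(z^2-2z * cos(w0)+1)
With w0=pi/4: X(z)=z(z - cos(pi/4))/(z^2-2z * cos(pi/4)+1)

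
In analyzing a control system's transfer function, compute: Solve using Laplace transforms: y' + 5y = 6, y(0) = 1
Take L of both sides: sY(s)-1+5Y(s) = 6/s
Y(s)(s+5) = 6/s+1
Y(s) = 6/(s(s+5))+1/(s+5)
Partial fractions: 6/(s(s+5)) = (6/5)/s - (6/5)/(s+5)
So Y(s) = (6/5)/s - (1/5)/(s+5)
Inverse transform (L^(-1){1/s} = 1, L^(-1){1/(s+5)} = e^(-5t)):

Answer: y(t) = 6/5 - (1/5)·e^(-5t)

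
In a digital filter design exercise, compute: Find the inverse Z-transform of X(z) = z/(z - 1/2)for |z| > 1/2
Standard pair: z/(z-a) <-> a^n * u[n] for causal signals
With a=1/2: x[n]=(1/2)^n * u[n]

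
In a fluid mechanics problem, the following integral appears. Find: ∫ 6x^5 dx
Using power rule: ∫ 6x^5 dx = 6/6 x^6+C = x^6+C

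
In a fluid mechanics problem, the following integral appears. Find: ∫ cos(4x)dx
Using substitution u = 4x: ∫ cos(u) du/4 = sin(u)/4+C

Answer: (1/4)sin(4x)+C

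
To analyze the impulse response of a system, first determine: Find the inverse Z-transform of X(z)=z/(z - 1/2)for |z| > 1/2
Standard pair: z/(z-a) <-> a^n*u[n] for causal signals
With a = 1/2: x[n] = (1/2)^n*u[n]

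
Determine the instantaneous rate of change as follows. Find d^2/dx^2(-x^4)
Apply power rule 2 times:
d^1: -4x^3
d^2: -12x^2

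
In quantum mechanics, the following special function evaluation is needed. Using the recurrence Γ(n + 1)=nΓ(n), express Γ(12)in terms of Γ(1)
Γ(12)=11Γ(11)=11·10Γ(10)=...=11!·Γ(1)=39916800·Γ(1)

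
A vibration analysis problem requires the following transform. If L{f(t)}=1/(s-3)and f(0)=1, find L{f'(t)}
L{f'(t)}=s·F(s) - f(0)=s/(s-3) - 1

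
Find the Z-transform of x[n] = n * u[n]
Standard pair: Z{n * u[n]} = z/(z-1)^2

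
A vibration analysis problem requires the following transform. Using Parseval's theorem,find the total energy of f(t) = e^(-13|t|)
Parseval's theorem: E=integral |f(t)|^2 dt=(1/2pi) integral |F(omega)|^2 domega
E=integral_{-inf}^{inf} e^(-26|t|) dt=2*integral_0^inf e^(-26t) dt=2/(2*13)=1/13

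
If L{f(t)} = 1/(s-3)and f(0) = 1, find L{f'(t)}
L{f'(t)}=s·F(s) - f(0)=s/(s-3) - 1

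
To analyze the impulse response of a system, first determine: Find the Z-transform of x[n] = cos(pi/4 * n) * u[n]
Z{cos(w0 * n) * u[n]} = z(z - cos(w0))/(z^2-2z * cos(w0)+1)
With w0 = pi/4: X(z) = z(z - cos(pi/4))/(z^2-2z * cos(pi/4)+1)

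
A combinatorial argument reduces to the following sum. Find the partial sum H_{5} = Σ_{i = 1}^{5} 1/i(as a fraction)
H_5 = 1 + 1/2 + 1/3 + ... + 1/5
= 137/60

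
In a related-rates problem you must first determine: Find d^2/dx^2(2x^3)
Apply power rule 2 times:
d^1: 6x^2
d^2: 12x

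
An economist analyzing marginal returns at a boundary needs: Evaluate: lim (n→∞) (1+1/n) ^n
This is the definition of e^1: lim(1+1/n)^n = e^1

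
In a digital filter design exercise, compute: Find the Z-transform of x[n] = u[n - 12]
Using the time-shift property: Z{u[n-12]} = z^(-12) * z/(z-1)
= z^(-11)/(z-1)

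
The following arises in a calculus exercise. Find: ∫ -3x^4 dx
Using power rule: ∫ -3x^4 dx = -3/5 x^5 + C = (-3/5)x^5 + C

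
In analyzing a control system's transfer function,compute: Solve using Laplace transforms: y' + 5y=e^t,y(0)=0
Take L: sY - 0 + 5Y=1/(s-1)
Y(s + 5)=1/(s-1) + 0
Y=1/((s-1)(s + 5)) + 0/(s + 5)
Partial fractions: 1/((s-1)(s + 5))=(1/6)/(s-1) - (1/6)/(s + 5)
So Y=(1/6)/(s-1) - (1/6)/(s + 5)
Inverse Laplace transform (L^(-1){1/(s-1)}=e^t, L^(-1){1/(s + 5)}=e^(-5t)):

Answer: y(t)=(1/6)·e^t - (1/6)·e^(-5t)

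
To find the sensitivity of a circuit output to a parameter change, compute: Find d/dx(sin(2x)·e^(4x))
Product rule: (fg)'=f'g+fg'
f=sin(2x), f'=2·cos(2x)
g=e^(4x), g'=4·e^(4x)

Answer: 2·cos(2x)·e^(4x)+4·sin(2x)·e^(4x)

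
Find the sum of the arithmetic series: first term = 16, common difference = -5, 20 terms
Last term: a_n=16 + (20 - 1)·-5=-79
Sum=n(a_1 + a_n)/2=20(16 + (-79))/2=-630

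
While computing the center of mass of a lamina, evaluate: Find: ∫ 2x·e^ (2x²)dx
Let u = 2x², du = 4x dx
∫ (1/2)e^u du = e^u/2 + C

Answer: e^(2x²)/2 + C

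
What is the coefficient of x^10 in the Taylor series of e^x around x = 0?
Taylor series of e^x = Σ x^n/n!
Coefficient of x^10 = 1/10! = 1/3628800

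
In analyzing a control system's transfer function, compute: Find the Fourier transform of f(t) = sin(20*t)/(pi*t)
sin(W*t)/(pi*t)=(W/pi)*sinc(W*t/pi) is the impulse response of the ideal low-pass filter with cutoff W (here W=20).
Its Fourier transform is a rectangular function:
F(omega)=1 for |omega| < 20, 0 otherwise

Answer: rect(omega/40) [i.e., 1 for |omega| < 20, 0 otherwise]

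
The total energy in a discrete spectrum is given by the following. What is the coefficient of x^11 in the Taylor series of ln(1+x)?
ln(1 + x) = Σ (-1)^(n + 1) x^n/n
Coefficient of x^11 = (-1)^12/11 = 1/11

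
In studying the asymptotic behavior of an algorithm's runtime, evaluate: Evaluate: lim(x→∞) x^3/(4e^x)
Apply L'Hôpital 3 times (∞/∞ each time):
Eventually get 3!/(4e^x) → 0

Answer: 0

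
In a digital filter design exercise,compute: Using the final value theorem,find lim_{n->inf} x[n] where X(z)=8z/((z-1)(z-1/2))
Final value theorem: lim x[n] = lim_{z->1} (z-1) * X(z)
(z-1) * X(z) = 8z/(z-1/2)
As z->1: 8/(1 - 1/2) = 8/(1/2) = 16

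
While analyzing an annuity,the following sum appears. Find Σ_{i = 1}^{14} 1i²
= 1·n(n+1)(2n+1)/6 = 1·14·15·29/6 = 1015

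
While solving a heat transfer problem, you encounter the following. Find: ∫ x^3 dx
Using power rule: ∫ x^3 dx = 1/4 x^4 + C = (1/4)x^4 + C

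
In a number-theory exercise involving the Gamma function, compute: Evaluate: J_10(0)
J_n(0) = 0 for all n > 0 (Bessel function of first kind)
J_10(0) = 0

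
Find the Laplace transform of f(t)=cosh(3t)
L{cosh(at)}=s/(s²-a²)
L{cosh(3t)}=s/(s²-9)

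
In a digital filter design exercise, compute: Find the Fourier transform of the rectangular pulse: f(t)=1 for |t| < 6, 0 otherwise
F(omega) = integral from -6 to 6 of e^(-j*omega*t) dt
= 2*sin(6*omega)/omega = 12*sinc(6*omega/pi)

Answer: 2*sin(6*omega)/omega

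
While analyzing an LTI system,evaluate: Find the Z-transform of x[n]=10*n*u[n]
Z{n * u[n]}=z/(z-1)^2
By linearity: Z{10 * n * u[n]}=10z/(z-1)^2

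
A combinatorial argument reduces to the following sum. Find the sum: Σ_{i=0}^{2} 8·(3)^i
Geometric series: S=a(1 - r^n)/(1 - r)
a=8, r=3, n=3
S=8(1 - 27)/-2=104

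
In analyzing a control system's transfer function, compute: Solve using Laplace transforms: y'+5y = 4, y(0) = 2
Take L of both sides: sY(s) - 2 + 5Y(s) = 4/s
Y(s)(s + 5) = 4/s + 2
Y(s) = 4/(s(s + 5)) + 2/(s + 5)
Partial fractions: 4/(s(s + 5)) = (4/5)/s - (4/5)/(s + 5)
So Y(s) = (4/5)/s + (6/5)/(s + 5)
Inverse transform (L^(-1){1/s} = 1, L^(-1){1/(s + 5)} = e^(-5t)):

Answer: y(t) = 4/5 + (6/5)·e^(-5t)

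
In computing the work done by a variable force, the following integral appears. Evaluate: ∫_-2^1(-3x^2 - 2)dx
Step 1: Find antiderivative F(x) = -x^3-2x
Step 2: F(1) - F(-2) = -3 - (12) = -15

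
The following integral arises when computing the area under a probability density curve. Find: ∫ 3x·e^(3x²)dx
Let u = 3x², du = 6x dx
∫ (1/2)e^u du = e^u/2 + C

Answer: e^(3x²)/2 + C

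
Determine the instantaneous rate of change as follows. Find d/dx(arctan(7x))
d/dx[arctan(u)]=u'/(1+u²), u=7x, u'=7

Answer: 7/(1+49x²)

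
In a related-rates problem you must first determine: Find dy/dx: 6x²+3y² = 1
Differentiate: 12x + 6y·(dy/dx) = 0
dy/dx = -12x/(6y) = -2·(x/y)

Answer: dy/dx = -2·(x/y)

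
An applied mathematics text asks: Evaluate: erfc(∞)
erfc(x)=1 - erf(x); erfc(∞)=1 - erf(∞)=1 - 1=0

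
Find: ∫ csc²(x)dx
Since d/dx[-cot(x)]=csc²(x), integral=-cot(x) + C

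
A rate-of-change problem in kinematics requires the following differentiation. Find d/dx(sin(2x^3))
Chain rule: d/dx[sin(u)]=cos(u)·u' where u=2x^3
u'=6x^2

Answer: 6x^2·cos(2x^3)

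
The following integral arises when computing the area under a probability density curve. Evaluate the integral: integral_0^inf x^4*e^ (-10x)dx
This is a Gamma integral. Substitute u=10x (du=10 dx):
integral_0^inf x^4 * e^(-10x) dx=(1/10^5) integral_0^inf u^4 * e^(-u) du
=Gamma(5)/10^5=4!/10^5=24/100000

Answer: 3/12500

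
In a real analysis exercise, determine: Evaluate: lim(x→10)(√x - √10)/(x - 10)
Multiply by conjugate (√x + √10)/(√x + √10):
= (x - 10)/((x - 10)(√x + √10)) = 1/(√x + √10)
As x → 10: 1/(2√10)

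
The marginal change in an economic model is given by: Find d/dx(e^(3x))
Chain rule: d/dx[e^u] = e^u · u' where u = 3x
u' = 3

Answer: 3·e^(3x)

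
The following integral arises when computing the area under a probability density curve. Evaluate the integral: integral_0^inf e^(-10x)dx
integral_0^inf e^(-10x) dx = [-1/10 * e^(-10x)]_0^inf
= 0 - (-1/10) = 1/10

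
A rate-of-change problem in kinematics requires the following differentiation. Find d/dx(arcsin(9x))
d/dx[arcsin(u)]=u'/√(1-u²), u=9x, u'=9

Answer: 9/√(1 - 81x²)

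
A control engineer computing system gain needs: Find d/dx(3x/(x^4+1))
Quotient rule: (f/g)'=(f'g - fg')/g²
f=3x, f'=3
g=x^4+1, g'=4x^3

Answer: (3·(x^4+1)-12x^4)/(x^4+1)²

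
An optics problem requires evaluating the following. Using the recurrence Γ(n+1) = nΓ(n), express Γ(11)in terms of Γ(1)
Γ(11)=10Γ(10)=10·9Γ(9)=...=10!·Γ(1)=3628800·Γ(1)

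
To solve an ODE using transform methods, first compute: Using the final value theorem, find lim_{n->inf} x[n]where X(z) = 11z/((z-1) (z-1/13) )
Final value theorem: lim x[n] = lim_{z->1} (z-1) * X(z)
(z-1) * X(z) = 11z/(z-1/13)
As z->1: 11/(1-1/13) = 11/(12/13) = 143/12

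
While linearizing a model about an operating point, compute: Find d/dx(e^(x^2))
Chain rule: d/dx[e^u]=e^u · u' where u=x^2
u'=2x

Answer: 2x·e^(x^2)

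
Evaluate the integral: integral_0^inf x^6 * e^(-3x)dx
This is a Gamma integral. Substitute u = 3x (du = 3 dx):
integral_0^inf x^6*e^(-3x) dx = (1/3^7) integral_0^inf u^6*e^(-u) du
= Gamma(7)/3^7 = 6!/3^7 = 720/2187

Answer: 80/243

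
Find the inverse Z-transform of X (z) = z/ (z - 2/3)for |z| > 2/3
Standard pair: z/(z-a) <-> a^n * u[n] for causal signals
With a=2/3: x[n]=(2/3)^n * u[n]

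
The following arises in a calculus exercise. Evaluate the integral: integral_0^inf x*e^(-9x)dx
This is a Gamma integral. Substitute u=9x (du=9 dx):
integral_0^inf x*e^(-9x) dx=(1/9^2) integral_0^inf u^1*e^(-u) du
=Gamma(2)/9^2=1!/9^2=1/81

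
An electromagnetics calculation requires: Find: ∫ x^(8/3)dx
Power rule: ∫ x^(8/3) dx = x^(11/3)/(11/3) + C

Answer: (3/11)·x^(11/3) + C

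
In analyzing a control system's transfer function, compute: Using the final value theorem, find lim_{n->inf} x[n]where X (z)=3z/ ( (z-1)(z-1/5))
Final value theorem: lim x[n] = lim_{z->1} (z-1)*X(z)
(z-1)*X(z) = 3z/(z-1/5)
As z->1: 3/(1-1/5) = 3/(4/5) = 15/4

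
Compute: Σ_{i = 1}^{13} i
Using formula: Σ i^1=n(n + 1)/2=13·14/2=91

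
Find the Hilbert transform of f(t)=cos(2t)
The Hilbert transform shifts each frequency component by -pi/2.
H{cos(wt)} = sin(wt)
With w = 2: H{cos(2t)} = sin(2t)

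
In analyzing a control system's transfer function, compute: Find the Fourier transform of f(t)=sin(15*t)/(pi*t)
sin(W * t)/(pi * t)=(W/pi) * sinc(W * t/pi) is the impulse response of the ideal low-pass filter with cutoff W (here W=15).
Its Fourier transform is a rectangular function:
F(omega)=1 for |omega| < 15, 0 otherwise

Answer: rect(omega/30) [i.e., 1 for |omega| < 15, 0 otherwise]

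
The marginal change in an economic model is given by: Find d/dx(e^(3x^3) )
Chain rule: d/dx[e^u] = e^u · u' where u = 3x^3
u' = 9x^2

Answer: 9x^2·e^(3x^3)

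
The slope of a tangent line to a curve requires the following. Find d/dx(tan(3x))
Chain rule: d/dx[tan(u)]=sec²(u)·u' where u=3x
u'=3

Answer: 3·sec²(3x)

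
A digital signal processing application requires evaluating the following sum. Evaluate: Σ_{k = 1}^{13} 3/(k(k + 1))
Partial fractions: 3/(k(k + 1))=3/k - 3/(k + 1)
Telescoping sum: 3(1 - 1/14)=3·13/14

Answer: 39/14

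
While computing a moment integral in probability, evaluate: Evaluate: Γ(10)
Γ(n) = (n-1)! for positive integers
Γ(10) = 9! = 362880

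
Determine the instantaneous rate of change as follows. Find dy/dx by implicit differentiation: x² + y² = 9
Differentiate both sides: 2x+2y·(dy/dx) = 0
Solve: dy/dx = -2x/(2y) = -x/y

Answer: dy/dx = -x/y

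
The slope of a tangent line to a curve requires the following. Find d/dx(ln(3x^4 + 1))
Chain rule: d/dx[ln(u)]=u'/u where u=3x^4 + 1
u'=12x^3

Answer: (12x^3)/(3x^4 + 1)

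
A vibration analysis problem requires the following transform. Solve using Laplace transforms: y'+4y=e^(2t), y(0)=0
Take L: sY - 0 + 4Y = 1/(s-2)
Y(s + 4) = 1/(s-2) + 0
Y = 1/((s-2)(s + 4)) + 0/(s + 4)
Partial fractions: 1/((s-2)(s + 4)) = (1/6)/(s-2) - (1/6)/(s + 4)
So Y = (1/6)/(s-2) - (1/6)/(s + 4)
Inverse Laplace transform (L^(-1){1/(s-2)} = e^(2t), L^(-1){1/(s + 4)} = e^(-4t)):

Answer: y(t) = (1/6)·e^(2t) - (1/6)·e^(-4t)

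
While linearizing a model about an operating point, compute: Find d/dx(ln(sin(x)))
Chain rule: d/dx[ln(u)] = u'/u where u = sin(x)
u' = cos(x)

Answer: (cos(x))/(sin(x))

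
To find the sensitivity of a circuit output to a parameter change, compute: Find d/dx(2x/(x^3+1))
Quotient rule: (f/g)' = (f'g - fg')/g²
f = 2x, f' = 2
g = x^3+1, g' = 3x^2

Answer: (2·(x^3+1)-6x^3)/(x^3+1)²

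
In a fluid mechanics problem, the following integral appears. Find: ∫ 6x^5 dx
Using power rule: ∫ 6x^5 dx = 6/6 x^6+C = x^6+C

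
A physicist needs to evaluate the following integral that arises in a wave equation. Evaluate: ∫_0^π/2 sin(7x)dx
Antiderivative: -cos(7x)/7
Evaluate at bounds: [-cos(7·π/2)/7] - [-cos(7·0)/7]
= (-(0)+(1))/7 = 1/7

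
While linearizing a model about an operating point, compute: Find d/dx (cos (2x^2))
Chain rule: d/dx[cos(u)]=-sin(u)·u' where u=2x^2
u'=4x

Answer: -4x·sin(2x^2)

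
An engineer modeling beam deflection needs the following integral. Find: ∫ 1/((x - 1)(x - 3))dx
Partial fractions: 1/((x-1)(x-3)) = A/(x-1) + B/(x-3)
A = -1/2, B = 1/2
∫ [-1/2· 1/(x-1) + 1/2· 1/(x-3)] dx
= (1/2)[ln|x-3| - ln|x-1|] + C

Answer: (1/2)·ln|(x-3)/(x-1)| + C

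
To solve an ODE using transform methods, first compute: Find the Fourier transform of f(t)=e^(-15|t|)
Using the standard pair: F{e^(-a|t|)}=2a/(a^2 + omega^2)
With a=15: F(omega)=30/(225 + omega^2)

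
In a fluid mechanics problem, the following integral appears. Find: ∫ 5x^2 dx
Using power rule: ∫ 5x^2 dx=5/3 x^3 + C=(5/3)x^3 + C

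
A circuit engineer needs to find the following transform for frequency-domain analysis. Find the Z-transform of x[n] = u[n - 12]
Using the time-shift property: Z{u[n-12]}=z^(-12) * z/(z-1)
=z^(-11)/(z-1)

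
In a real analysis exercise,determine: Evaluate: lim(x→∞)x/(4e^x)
Apply L'Hôpital 1 times (∞/∞ each time):
Eventually get 1!/(4e^x) → 0

Answer: 0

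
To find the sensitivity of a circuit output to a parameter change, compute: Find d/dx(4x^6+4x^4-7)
Power rule: d/dx(ax^n) = n·a·x^(n-1)
Term by term: 24·x^5 + 16·x^3

Answer: 24x^5 + 16x^3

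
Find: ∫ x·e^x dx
Integration by parts: u=x, dv=e^x dx
du=dx, v=e^x
=x·e^x - ∫ e^x dx
=x·e^x - e^x+C

Answer: e^x(x - 1)+C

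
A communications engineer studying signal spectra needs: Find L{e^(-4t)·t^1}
First shifting: L{e^(at)f(t)}=F(s-a)
L{t^1}=1/s^2
Shift s → s + 4: 1/(s + 4)^2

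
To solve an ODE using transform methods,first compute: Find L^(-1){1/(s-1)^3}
L^(-1){1/(s-a)^n}=t^(n-1)·e^(at)/(n-1)!
Here a=1, n=3: t^2·e^(t)/2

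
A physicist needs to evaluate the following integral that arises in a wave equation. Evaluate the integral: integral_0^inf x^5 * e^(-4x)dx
This is a Gamma integral. Substitute u=4x (du=4 dx):
integral_0^inf x^5*e^(-4x) dx=(1/4^6) integral_0^inf u^5*e^(-u) du
=Gamma(6)/4^6=5!/4^6=120/4096

Answer: 15/512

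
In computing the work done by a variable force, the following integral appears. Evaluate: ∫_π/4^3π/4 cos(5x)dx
Antiderivative: sin(5x)/5
Evaluate at bounds: [sin(5·3π/4)/5] - [sin(5·π/4)/5]
=((-√2/2) - (-√2/2))/5=0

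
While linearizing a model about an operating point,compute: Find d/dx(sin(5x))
Chain rule: d/dx[sin(u)] = cos(u)·u' where u = 5x
u' = 5

Answer: 5·cos(5x)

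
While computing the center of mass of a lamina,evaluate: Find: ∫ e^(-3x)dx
Since d/dx[e^(-3x)] = -3e^(-3x), we get -1/3 e^(-3x)+C

Answer: (-1/3)e^(-3x)+C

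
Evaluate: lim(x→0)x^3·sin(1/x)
Squeeze theorem: -|x^3| ≤ x^3·sin(1/x) ≤ |x^3|
Since x^3 → 0 as x → 0, by squeeze theorem the limit is 0

Answer: 0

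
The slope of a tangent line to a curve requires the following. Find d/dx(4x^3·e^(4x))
Product rule: (fg)'=f'g+fg'
f=4x^3, f'=12x^2
g=e^(4x), g'=4·e^(4x)

Answer: 12x^2·e^(4x)+16x^3·e^(4x)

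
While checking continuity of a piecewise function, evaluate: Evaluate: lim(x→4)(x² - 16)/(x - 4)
Factor: (x² - 16)=(x-4)(x + 4)
Cancel (x-4): lim(x→4) (x + 4)=8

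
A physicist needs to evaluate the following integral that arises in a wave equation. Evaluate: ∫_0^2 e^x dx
Antiderivative: e^x
Evaluate: (e^2 - 1)

Answer: e^2 - 1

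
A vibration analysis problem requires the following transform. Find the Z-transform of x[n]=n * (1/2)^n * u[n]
Using the property Z{n*a^n*u[n]}=az/(z-a)^2
With a=1/2: X(z)=(1/2)z/(z - 1/2)^2, |z| > 1/2

Answer: (1/2)z/(z - 1/2)^2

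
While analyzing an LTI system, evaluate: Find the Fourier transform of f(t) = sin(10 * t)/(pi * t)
sin(W * t)/(pi * t) = (W/pi) * sinc(W * t/pi) is the impulse response of the ideal low-pass filter with cutoff W (here W = 10).
Its Fourier transform is a rectangular function:
F(omega) = 1 for |omega| < 10, 0 otherwise

Answer: rect(omega/20) [i.e., 1 for |omega| < 10, 0 otherwise]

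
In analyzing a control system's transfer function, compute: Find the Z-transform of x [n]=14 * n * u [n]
Z{n*u[n]}=z/(z-1)^2
By linearity: Z{14*n*u[n]}=14z/(z-1)^2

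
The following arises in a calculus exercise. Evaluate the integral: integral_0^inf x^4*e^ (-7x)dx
This is a Gamma integral. Substitute u = 7x (du = 7 dx):
integral_0^inf x^4 * e^(-7x) dx = (1/7^5) integral_0^inf u^4 * e^(-u) du
= Gamma(5)/7^5 = 4!/7^5 = 24/16807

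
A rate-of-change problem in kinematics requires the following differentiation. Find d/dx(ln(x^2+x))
Chain rule: d/dx[ln(u)]=u'/u where u=x^2 + x
u'=2x + 1

Answer: (2x + 1)/(x^2 + x)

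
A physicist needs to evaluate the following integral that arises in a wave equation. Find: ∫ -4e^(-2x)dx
Since d/dx[e^(-2x)] = -2e^(-2x), we get 2 e^(-2x)+C

Answer: 2e^(-2x)+C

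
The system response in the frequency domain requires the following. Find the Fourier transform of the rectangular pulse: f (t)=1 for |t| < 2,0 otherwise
F(omega) = integral from -2 to 2 of e^(-j*omega*t) dt
= 2*sin(2*omega)/omega = 4*sinc(2*omega/pi)

Answer: 2*sin(2*omega)/omega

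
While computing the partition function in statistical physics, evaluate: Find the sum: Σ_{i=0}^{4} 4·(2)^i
Geometric series: S = a(1 - r^n)/(1 - r)
a = 4, r = 2, n = 5
S = 4(1-32)/-1 = 124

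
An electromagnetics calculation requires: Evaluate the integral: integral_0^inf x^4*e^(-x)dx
This is a Gamma integral. Substitute u=1x:
integral_0^inf x^4*e^(-x) dx=(1/1^5) integral_0^inf u^4*e^(-u) du
=Gamma(5)/1^5=4!/1^5=24/1

Answer: 24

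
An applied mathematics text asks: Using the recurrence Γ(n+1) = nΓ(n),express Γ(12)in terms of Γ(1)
Γ(12)=11Γ(11)=11·10Γ(10)=...=11!·Γ(1)=39916800·Γ(1)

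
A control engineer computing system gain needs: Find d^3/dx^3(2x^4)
Apply power rule 3 times:
d^1: 8x^3
d^2: 24x^2
d^3: 48x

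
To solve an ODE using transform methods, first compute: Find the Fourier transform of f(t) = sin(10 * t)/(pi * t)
sin(W * t)/(pi * t)=(W/pi) * sinc(W * t/pi) is the impulse response of the ideal low-pass filter with cutoff W (here W=10).
Its Fourier transform is a rectangular function:
F(omega)=1 for |omega| < 10, 0 otherwise

Answer: rect(omega/20) [i.e., 1 for |omega| < 10, 0 otherwise]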